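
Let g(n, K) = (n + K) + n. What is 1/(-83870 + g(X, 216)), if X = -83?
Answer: -1/83820 ≈ -1.1930e-5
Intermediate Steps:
g(n, K) = K + 2*n (g(n, K) = (K + n) + n = K + 2*n)
1/(-83870 + g(X, 216)) = 1/(-83870 + (216 + 2*(-83))) = 1/(-83870 + (216 - 166)) = 1/(-83870 + 50) = 1/(-83820) = -1/83820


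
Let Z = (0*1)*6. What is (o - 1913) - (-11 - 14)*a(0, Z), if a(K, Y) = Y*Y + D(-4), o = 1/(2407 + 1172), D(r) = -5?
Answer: -7294001/3579 ≈ -2038.0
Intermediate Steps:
o = 1/3579 ≈ 0.00027941
Z = 0 (Z = 0*6 = 0)
a(K, Y) = -5 + Y² (a(K, Y) = Y*Y - 5 = Y² - 5 = -5 + Y²)
(o - 1913) - (-11 - 14)*a(0, Z) = (1/3579 - 1913) - (-11 - 14)*(-5 + 0²) = -6846626/3579 - (-25)*(-5 + 0) = -6846626/3579 - (-25)*(-5) = -6846626/3579 - 1*125 = -6846626/3579 - 125 = -7294001/3579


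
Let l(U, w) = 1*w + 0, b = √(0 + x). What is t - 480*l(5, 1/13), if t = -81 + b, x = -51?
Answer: -1533/13 + I*√51 ≈ -117.92 + 7.1414*I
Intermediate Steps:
b = I*√51 (b = √(0 - 51) = √(-51) = I*√51 ≈ 7.1414*I)
t = -81 + I*√51 ≈ -81.0 + 7.1414*I
l(U, w) = w (l(U, w) = w + 0 = w)
t - 480*l(5, 1/13) = (-81 + I*√51) - 480/13 = -1533/13 + I*√51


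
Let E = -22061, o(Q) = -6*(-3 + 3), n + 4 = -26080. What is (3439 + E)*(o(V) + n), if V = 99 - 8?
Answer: 485736248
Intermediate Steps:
n = -26084 (n = -4 - 26080 = -26084)
V = 91
o(Q) = 0 (o(Q) = -6*0 = 0)
(3439 + E)*(o(V) + n) = (3439 - 22061)*(0 - 26084) = -18622*(-26084) = 485736248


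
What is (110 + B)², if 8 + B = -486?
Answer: 147456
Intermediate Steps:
B = -494 (B = -8 - 486 = -494)
(110 + B)² = (110 - 494)² = (-384)² = 147456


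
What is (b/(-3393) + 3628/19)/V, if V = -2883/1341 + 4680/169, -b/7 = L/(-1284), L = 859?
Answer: 2355045439261/315029183004 ≈ 7.4756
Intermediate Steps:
b = 6013/1284 (b = -6013/(-1284) = -6013*(-1)/1284 = -7*(-859/1284) = 6013/1284 ≈ 4.6830)
V = 148427/5811 (V = -2883*1/1341 + 4680*(1/169) = -961/447 + 360/13 = 148427/5811 ≈ 25.542)
(b/(-3393) + 3628/19)/V = ((6013/1284)/(-3393) + 3628/19)/(148427/5811) = ((6013/1284)*(-1/3393) + 3628*(1/19))*(5811/148427) = (-6013/4356612 + 3628/19)*(5811/148427) = (15805674089/82775628)*(5811/148427) = 2355045439261/315029183004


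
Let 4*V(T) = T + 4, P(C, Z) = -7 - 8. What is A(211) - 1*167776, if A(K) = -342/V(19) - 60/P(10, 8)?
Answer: -3860124/23 ≈ -1.6783e+5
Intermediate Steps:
P(C, Z) = -15
V(T) = 1 + T/4 (V(T) = (T + 4)/4 = (4 + T)/4 = 1 + T/4)
A(K) = -1276/23 (A(K) = -342/(1 + (¼)*19) - 60/(-15) = -342/(1 + 19/4) - 60*(-1/15) = -342/23/4 + 4 = -342*4/23 + 4 = -1368/23 + 4 = -1276/23)
A(211) - 1*167776 = -1276/23 - 1*167776 = -1276/23 - 167776 = -3860124/23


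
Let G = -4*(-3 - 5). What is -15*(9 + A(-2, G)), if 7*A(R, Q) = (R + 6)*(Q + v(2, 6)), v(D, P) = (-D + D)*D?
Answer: -2865/7 ≈ -409.29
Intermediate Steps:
v(D, P) = 0 (v(D, P) = 0*D = 0)
G = 32 (G = -4*(-8) = 32)
A(R, Q) = Q*(6 + R)/7 (A(R, Q) = ((R + 6)*(Q + 0))/7 = ((6 + R)*Q)/7 = (Q*(6 + R))/7 = Q*(6 + R)/7)
-15*(9 + A(-2, G)) = -15*(9 + (1/7)*32*(6 - 2)) = -15*(9 + (1/7)*32*4) = -15*(9 + 128/7) = -15*191/7 = -2865/7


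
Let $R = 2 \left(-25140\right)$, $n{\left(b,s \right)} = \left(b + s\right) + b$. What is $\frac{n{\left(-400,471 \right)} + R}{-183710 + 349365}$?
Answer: $- \frac{50609}{165655} \approx -0.30551$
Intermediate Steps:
$n{\left(b,s \right)} = s + 2 b$
$R = -50280$
$\frac{n{\left(-400,471 \right)} + R}{-183710 + 349365} = \frac{\left(471 + 2 \left(-400\right)\right) - 50280}{-183710 + 349365} = \frac{\left(471 - 800\right) - 50280}{165655} = \left(-329 - 50280\right) \frac{1}{165655} = \left(-50609\right) \frac{1}{165655} = - \frac{50609}{165655}$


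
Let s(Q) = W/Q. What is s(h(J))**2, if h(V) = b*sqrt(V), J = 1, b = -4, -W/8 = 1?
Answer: 4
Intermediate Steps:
W = -8 (W = -8*1 = -8)
h(V) = -4*sqrt(V)
s(Q) = -8/Q
s(h(J))**2 = (-8/((-4*sqrt(1))))**2 = (-8/((-4*1)))**2 = (-8/(-4))**2 = (-8*(-1/4))**2 = 2**2 = 4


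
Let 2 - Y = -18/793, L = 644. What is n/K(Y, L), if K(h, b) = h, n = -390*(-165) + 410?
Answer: 12838670/401 ≈ 32017.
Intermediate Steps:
n = 64760 (n = 64350 + 410 = 64760)
Y = 1604/793 (Y = 2 - (-18)/793 = 2 - 1*(-18/793) = 2 + 18/793 = 1604/793 ≈ 2.0227)
n/K(Y, L) = 64760/(1604/793) = 64760*(793/1604) = 12838670/401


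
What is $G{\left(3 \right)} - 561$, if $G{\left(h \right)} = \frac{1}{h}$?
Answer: $- \frac{1682}{3} \approx -560.67$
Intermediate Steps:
$G{\left(3 \right)} - 561 = \frac{1}{3} - 561 = - \frac{1682}{3}$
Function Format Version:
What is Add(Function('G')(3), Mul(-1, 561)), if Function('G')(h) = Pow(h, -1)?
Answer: Rational(-1682, 3) ≈ -560.67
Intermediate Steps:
Add(Function('G')(3), Mul(-1, 561)) = Add(Pow(3, -1), Mul(-1, 561)) = Add(Rational(1, 3), -561) = Rational(-1682, 3)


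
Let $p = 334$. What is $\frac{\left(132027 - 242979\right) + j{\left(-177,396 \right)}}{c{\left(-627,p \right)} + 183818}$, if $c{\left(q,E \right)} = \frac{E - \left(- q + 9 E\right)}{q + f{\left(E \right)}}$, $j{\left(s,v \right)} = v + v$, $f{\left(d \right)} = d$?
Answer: $- \frac{10758960}{17953991} \approx -0.59925$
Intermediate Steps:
$j{\left(s,v \right)} = 2 v$
$c{\left(q,E \right)} = \frac{q - 8 E}{E + q}$ ($c{\left(q,E \right)} = \frac{E - \left(- q + 9 E\right)}{q + E} = \frac{E - \left(- q + 9 E\right)}{E + q} = \frac{q - 8 E}{E + q}$)
$\frac{\left(132027 - 242979\right) + j{\left(-177,396 \right)}}{c{\left(-627,p \right)} + 183818} = \frac{\left(132027 - 242979\right) + 2 \cdot 396}{\frac{-627 - 2672}{334 - 627} + 183818} = \frac{\left(132027 - 242979\right) + 792}{\frac{-627 - 2672}{-293} + 183818} = \frac{-110952 + 792}{\left(- \frac{1}{293}\right) \left(-3299\right) + 183818} = - \frac{110160}{\frac{3299}{293} + 183818} = - \frac{110160}{\frac{53861973}{293}} = \left(-110160\right) \frac{293}{53861973} = - \frac{10758960}{17953991}$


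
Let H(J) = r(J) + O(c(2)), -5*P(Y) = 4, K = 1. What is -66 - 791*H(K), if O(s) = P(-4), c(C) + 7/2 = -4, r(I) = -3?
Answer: 14699/5 ≈ 2939.8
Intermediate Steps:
c(C) = -15/2 (c(C) = -7/2 - 4 = -15/2)
P(Y) = -⅘ (P(Y) = -⅕*4 = -⅘)
O(s) = -⅘
H(J) = -19/5 (H(J) = -3 - ⅘ = -19/5)
-66 - 791*H(K) = -66 - 791*(-19/5) = -66 + 15029/5 = 14699/5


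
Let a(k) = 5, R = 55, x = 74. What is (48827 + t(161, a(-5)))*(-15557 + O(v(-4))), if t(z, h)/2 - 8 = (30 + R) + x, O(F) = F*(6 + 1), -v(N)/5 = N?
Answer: -757915137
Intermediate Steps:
v(N) = -5*N
O(F) = 7*F (O(F) = F*7 = 7*F)
t(z, h) = 334 (t(z, h) = 16 + 2*((30 + 55) + 74) = 16 + 2*(85 + 74) = 16 + 2*159 = 16 + 318 = 334)
(48827 + t(161, a(-5)))*(-15557 + O(v(-4))) = (48827 + 334)*(-15557 + 7*(-5*(-4))) = 49161*(-15557 + 7*20) = 49161*(-15557 + 140) = 49161*(-15417) = -757915137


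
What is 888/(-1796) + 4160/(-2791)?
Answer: -2487442/1253159 ≈ -1.9849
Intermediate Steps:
888/(-1796) + 4160/(-2791) = 888*(-1/1796) + 4160*(-1/2791) = -222/449 - 4160/2791 = -2487442/1253159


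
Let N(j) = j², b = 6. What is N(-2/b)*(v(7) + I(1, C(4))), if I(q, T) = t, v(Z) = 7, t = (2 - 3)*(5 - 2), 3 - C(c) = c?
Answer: 4/9 ≈ 0.44444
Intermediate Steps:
C(c) = 3 - c
t = -3 (t = -1*3 = -3)
I(q, T) = -3
N(-2/b)*(v(7) + I(1, C(4))) = (-2/6)²*(7 - 3) = (-2*⅙)²*4 = (-⅓)²*4 = (⅑)*4 = 4/9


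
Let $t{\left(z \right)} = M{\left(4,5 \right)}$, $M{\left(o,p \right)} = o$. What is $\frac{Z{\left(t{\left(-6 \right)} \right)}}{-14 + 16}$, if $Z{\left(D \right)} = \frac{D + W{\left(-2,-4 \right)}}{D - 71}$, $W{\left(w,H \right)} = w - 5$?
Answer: $\frac{3}{134} \approx 0.022388$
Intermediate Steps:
$W{\left(w,H \right)} = -5 + w$
$t{\left(z \right)} = 4$
$Z{\left(D \right)} = \frac{-7 + D}{-71 + D}$ ($Z{\left(D \right)} = \frac{D - 7}{D - 71} = \frac{D - 7}{-71 + D} = \frac{-7 + D}{-71 + D}$)
$\frac{Z{\left(t{\left(-6 \right)} \right)}}{-14 + 16} = \frac{\frac{1}{-71 + 4} \left(-7 + 4\right)}{-14 + 16} = \frac{\frac{1}{-67} \left(-3\right)}{2} = \frac{\left(- \frac{1}{67}\right) \left(-3\right)}{2} = \frac{1}{2} \cdot \frac{3}{67} = \frac{3}{134}$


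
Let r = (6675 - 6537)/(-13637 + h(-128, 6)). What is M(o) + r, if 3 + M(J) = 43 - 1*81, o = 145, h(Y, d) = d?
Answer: -559009/13631 ≈ -41.010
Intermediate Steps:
M(J) = -41 (M(J) = -3 + (43 - 1*81) = -3 + (43 - 81) = -3 - 38 = -41)
r = -138/13631 (r = (6675 - 6537)/(-13637 + 6) = 138/(-13631) = 138*(-1/13631) = -138/13631 ≈ -0.010124)
M(o) + r = -41 - 138/13631 = -559009/13631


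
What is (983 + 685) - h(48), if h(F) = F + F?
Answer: 1572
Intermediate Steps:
h(F) = 2*F
(983 + 685) - h(48) = (983 + 685) - 2*48 = 1668 - 1*96 = 1668 - 96 = 1572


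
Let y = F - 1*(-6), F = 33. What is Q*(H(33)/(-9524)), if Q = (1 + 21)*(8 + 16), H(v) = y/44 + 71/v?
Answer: -401/2381 ≈ -0.16842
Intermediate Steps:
y = 39 (y = 33 - 1*(-6) = 33 + 6 = 39)
H(v) = 39/44 + 71/v
Q = 528 (Q = 22*24 = 528)
Q*(H(33)/(-9524)) = 528*((39/44 + 71/33)/(-9524)) = 528*((39/44 + 71*(1/33))*(-1/9524)) = 528*((39/44 + 71/33)*(-1/9524)) = 528*((401/132)*(-1/9524)) = 528*(-401/1257168) = -401/2381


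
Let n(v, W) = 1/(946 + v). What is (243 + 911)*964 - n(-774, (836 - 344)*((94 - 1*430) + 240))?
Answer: 191342431/172 ≈ 1.1125e+6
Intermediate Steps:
(243 + 911)*964 - n(-774, (836 - 344)*((94 - 1*430) + 240)) = (243 + 911)*964 - 1/(946 - 774) = 1154*964 - 1/172 = 1112456 - 1*1/172 = 1112456 - 1/172 = 191342431/172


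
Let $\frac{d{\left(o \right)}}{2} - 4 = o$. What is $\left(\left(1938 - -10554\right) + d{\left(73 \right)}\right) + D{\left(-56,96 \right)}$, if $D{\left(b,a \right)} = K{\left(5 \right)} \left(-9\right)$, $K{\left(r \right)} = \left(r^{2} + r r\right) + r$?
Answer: $12151$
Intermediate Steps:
$d{\left(o \right)} = 8 + 2 o$
$K{\left(r \right)} = r + 2 r^{2}$ ($K{\left(r \right)} = \left(r^{2} + r^{2}\right) + r = 2 r^{2} + r = r + 2 r^{2}$)
$D{\left(b,a \right)} = -495$ ($D{\left(b,a \right)} = 5 \left(1 + 2 \cdot 5\right) \left(-9\right) = 5 \left(1 + 10\right) \left(-9\right) = 5 \cdot 11 \left(-9\right) = 55 \left(-9\right) = -495$)
$\left(\left(1938 - -10554\right) + d{\left(73 \right)}\right) + D{\left(-56,96 \right)} = \left(\left(1938 - -10554\right) + \left(8 + 2 \cdot 73\right)\right) - 495 = \left(\left(1938 + 10554\right) + \left(8 + 146\right)\right) - 495 = \left(12492 + 154\right) - 495 = 12646 - 495 = 12151$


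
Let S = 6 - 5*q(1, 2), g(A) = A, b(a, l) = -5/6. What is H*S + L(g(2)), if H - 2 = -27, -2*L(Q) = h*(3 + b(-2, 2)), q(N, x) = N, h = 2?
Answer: -163/6 ≈ -27.167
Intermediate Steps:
b(a, l) = -⅚ (b(a, l) = -5*⅙ = -⅚)
L(Q) = -13/6 (L(Q) = -(3 - ⅚) = -13/6)
H = -25 (H = 2 - 27 = -25)
S = 1 (S = 6 - 5*1 = 6 - 5 = 1)
H*S + L(g(2)) = -25*1 - 13/6 = -25 - 13/6 = -163/6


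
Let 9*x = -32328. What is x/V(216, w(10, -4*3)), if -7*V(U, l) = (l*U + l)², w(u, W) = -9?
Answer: 3592/544887 ≈ 0.0065922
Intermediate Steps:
x = -3592 (x = (⅑)*(-32328) = -3592)
V(U, l) = -(l + U*l)²/7 (V(U, l) = -(l*U + l)²/7 = -(U*l + l)²/7 = -(l + U*l)²/7)
x/V(216, w(10, -4*3)) = -3592*(-7/(81*(1 + 216)²)) = -3592/((-⅐*81*217²)) = -3592/((-⅐*81*47089)) = -3592/(-544887) = -3592*(-1/544887) = 3592/544887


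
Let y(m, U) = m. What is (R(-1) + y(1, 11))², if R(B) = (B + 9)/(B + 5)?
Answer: 9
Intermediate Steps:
R(B) = (9 + B)/(5 + B)
(R(-1) + y(1, 11))² = ((9 - 1)/(5 - 1) + 1)² = (8/4 + 1)² = ((¼)*8 + 1)² = (2 + 1)² = 3² = 9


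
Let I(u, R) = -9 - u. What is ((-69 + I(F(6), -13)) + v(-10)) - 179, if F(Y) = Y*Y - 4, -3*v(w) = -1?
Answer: -866/3 ≈ -288.67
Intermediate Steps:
v(w) = 1/3 (v(w) = -1/3*(-1) = 1/3)
F(Y) = -4 + Y**2 (F(Y) = Y**2 - 4 = -4 + Y**2)
((-69 + I(F(6), -13)) + v(-10)) - 179 = ((-69 + (-9 - (-4 + 6**2))) + 1/3) - 179 = ((-69 + (-9 - (-4 + 36))) + 1/3) - 179 = ((-69 + (-9 - 1*32)) + 1/3) - 179 = ((-69 + (-9 - 32)) + 1/3) - 179 = ((-69 - 41) + 1/3) - 179 = (-110 + 1/3) - 179 = -329/3 - 179 = -866/3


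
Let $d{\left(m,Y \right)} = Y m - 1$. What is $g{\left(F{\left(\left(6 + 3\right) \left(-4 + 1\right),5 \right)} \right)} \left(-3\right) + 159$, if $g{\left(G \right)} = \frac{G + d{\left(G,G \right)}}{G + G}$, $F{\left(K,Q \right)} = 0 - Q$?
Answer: $\frac{1647}{10} \approx 164.7$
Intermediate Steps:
$F{\left(K,Q \right)} = - Q$
$d{\left(m,Y \right)} = -1 + Y m$
$g{\left(G \right)} = \frac{-1 + G + G^{2}}{2 G}$ ($g{\left(G \right)} = \frac{G + \left(-1 + G G\right)}{G + G} = \frac{G + \left(-1 + G^{2}\right)}{2 G} = \left(-1 + G + G^{2}\right) \frac{1}{2 G} = \frac{-1 + G + G^{2}}{2 G}$)
$g{\left(F{\left(\left(6 + 3\right) \left(-4 + 1\right),5 \right)} \right)} \left(-3\right) + 159 = \frac{-1 - 5 + \left(\left(-1\right) 5\right)^{2}}{2 \left(\left(-1\right) 5\right)} \left(-3\right) + 159 = \frac{-1 - 5 + \left(-5\right)^{2}}{2 \left(-5\right)} \left(-3\right) + 159 = \frac{1}{2} \left(- \frac{1}{5}\right) \left(-1 - 5 + 25\right) \left(-3\right) + 159 = \frac{1}{2} \left(- \frac{1}{5}\right) 19 \left(-3\right) + 159 = \left(- \frac{19}{10}\right) \left(-3\right) + 159 = \frac{57}{10} + 159 = \frac{1647}{10}$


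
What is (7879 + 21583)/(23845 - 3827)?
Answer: 14731/10009 ≈ 1.4718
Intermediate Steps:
(7879 + 21583)/(23845 - 3827) = 29462/20018 = 29462*(1/20018) = 14731/10009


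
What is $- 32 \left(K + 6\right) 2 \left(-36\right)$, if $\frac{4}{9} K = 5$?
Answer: $39744$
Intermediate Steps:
$K = \frac{45}{4}$ ($K = \frac{9}{4} \cdot 5 = \frac{45}{4} \approx 11.25$)
$- 32 \left(K + 6\right) 2 \left(-36\right) = - 32 \left(\frac{45}{4} + 6\right) 2 \left(-36\right) = - 32 \cdot \frac{69}{4} \cdot 2 \left(-36\right) = \left(-32\right) \frac{69}{2} \left(-36\right) = \left(-1104\right) \left(-36\right) = 39744$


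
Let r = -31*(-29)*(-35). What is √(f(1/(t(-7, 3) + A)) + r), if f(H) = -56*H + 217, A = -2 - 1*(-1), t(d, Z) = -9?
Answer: 14*I*√3985/5 ≈ 176.76*I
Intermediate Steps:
A = -1 (A = -2 + 1 = -1)
r = -31465 (r = 899*(-35) = -31465)
f(H) = 217 - 56*H
√(f(1/(t(-7, 3) + A)) + r) = √((217 - 56/(-9 - 1)) - 31465) = √((217 - 56/(-10)) - 31465) = √((217 - 56*(-⅒)) - 31465) = √((217 + 28/5) - 31465) = √(1113/5 - 31465) = √(-156212/5) = 14*I*√3985/5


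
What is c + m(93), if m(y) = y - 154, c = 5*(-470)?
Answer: -2411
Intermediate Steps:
c = -2350
m(y) = -154 + y
c + m(93) = -2350 + (-154 + 93) = -2350 - 61 = -2411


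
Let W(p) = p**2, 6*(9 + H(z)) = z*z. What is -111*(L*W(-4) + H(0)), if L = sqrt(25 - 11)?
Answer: 999 - 1776*sqrt(14) ≈ -5646.2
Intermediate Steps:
L = sqrt(14) ≈ 3.7417
H(z) = -9 + z**2/6 (H(z) = -9 + (z*z)/6 = -9 + z**2/6)
-111*(L*W(-4) + H(0)) = -111*(sqrt(14)*(-4)**2 + (-9 + (1/6)*0**2)) = -111*(sqrt(14)*16 + (-9 + (1/6)*0)) = -111*(16*sqrt(14) + (-9 + 0)) = -111*(16*sqrt(14) - 9) = -111*(-9 + 16*sqrt(14)) = 999 - 1776*sqrt(14)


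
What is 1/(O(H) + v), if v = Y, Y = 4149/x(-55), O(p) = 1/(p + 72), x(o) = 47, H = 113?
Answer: 8695/767612 ≈ 0.011327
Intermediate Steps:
O(p) = 1/(72 + p)
Y = 4149/47 ≈ 88.277
v = 4149/47 ≈ 88.277
1/(O(H) + v) = 1/(1/(72 + 113) + 4149/47) = 1/(1/185 + 4149/47) = 1/(767612/8695) = 8695/767612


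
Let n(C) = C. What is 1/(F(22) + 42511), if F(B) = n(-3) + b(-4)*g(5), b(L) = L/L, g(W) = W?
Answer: 1/42513 ≈ 2.3522e-5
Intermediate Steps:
b(L) = 1
F(B) = 2 (F(B) = -3 + 1*5 = -3 + 5 = 2)
1/(F(22) + 42511) = 1/(2 + 42511) = 1/42513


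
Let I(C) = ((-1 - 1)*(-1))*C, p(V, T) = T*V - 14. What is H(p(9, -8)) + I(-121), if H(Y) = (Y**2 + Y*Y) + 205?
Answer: 14755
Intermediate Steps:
p(V, T) = -14 + T*V
I(C) = 2*C (I(C) = (-2*(-1))*C = 2*C)
H(Y) = 205 + 2*Y**2 (H(Y) = (Y**2 + Y**2) + 205 = 2*Y**2 + 205 = 205 + 2*Y**2)
H(p(9, -8)) + I(-121) = (205 + 2*(-14 - 8*9)**2) + 2*(-121) = (205 + 2*(-14 - 72)**2) - 242 = (205 + 2*(-86)**2) - 242 = (205 + 2*7396) - 242 = (205 + 14792) - 242 = 14997 - 242 = 14755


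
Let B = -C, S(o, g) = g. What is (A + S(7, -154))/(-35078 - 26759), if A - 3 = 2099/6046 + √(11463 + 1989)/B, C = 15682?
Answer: 910847/373866502 + √3363/484863917 ≈ 0.0024364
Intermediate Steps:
B = -15682 (B = -1*15682 = -15682)
A = 20237/6046 - √3363/7841 (A = 3 + (2099/6046 + √(11463 + 1989)/(-15682)) = 3 + (2099*(1/6046) + √13452*(-1/15682)) = 3 + (2099/6046 + (2*√3363)*(-1/15682)) = 3 + (2099/6046 - √3363/7841) = 20237/6046 - √3363/7841 ≈ 3.3398)
(A + S(7, -154))/(-35078 - 26759) = ((20237/6046 - √3363/7841) - 154)/(-35078 - 26759) = (-910847/6046 - √3363/7841)/(-61837) = (-910847/6046 - √3363/7841)*(-1/61837) = 910847/373866502 + √3363/484863917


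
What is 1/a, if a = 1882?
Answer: 1/1882 ≈ 0.00053135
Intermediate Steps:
1/a = 1/1882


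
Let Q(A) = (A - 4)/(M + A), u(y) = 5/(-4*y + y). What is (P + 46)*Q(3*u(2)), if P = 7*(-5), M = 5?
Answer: -143/5 ≈ -28.600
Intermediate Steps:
P = -35
u(y) = -5/(3*y) (u(y) = 5/((-3*y)) = 5*(-1/(3*y)) = -5/(3*y))
Q(A) = (-4 + A)/(5 + A) (Q(A) = (A - 4)/(5 + A) = (-4 + A)/(5 + A))
(P + 46)*Q(3*u(2)) = (-35 + 46)*((-4 + 3*(-5/3/2))/(5 + 3*(-5/3/2))) = 11*((-4 + 3*(-5/3*1/2))/(5 + 3*(-5/3*1/2))) = 11*((-4 + 3*(-5/6))/(5 + 3*(-5/6))) = 11*((-4 - 5/2)/(5 - 5/2)) = 11*(-13/2/(5/2)) = 11*((2/5)*(-13/2)) = 11*(-13/5) = -143/5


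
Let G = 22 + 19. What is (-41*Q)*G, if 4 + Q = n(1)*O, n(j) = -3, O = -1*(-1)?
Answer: 11767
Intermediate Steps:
O = 1
Q = -7 (Q = -4 - 3*1 = -4 - 3 = -7)
G = 41
(-41*Q)*G = -41*(-7)*41 = 287*41 = 11767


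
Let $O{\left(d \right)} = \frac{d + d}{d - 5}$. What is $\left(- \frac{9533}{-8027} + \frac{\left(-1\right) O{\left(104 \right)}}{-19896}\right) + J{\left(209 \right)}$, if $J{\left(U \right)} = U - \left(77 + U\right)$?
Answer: $- \frac{149831727596}{1976351751} \approx -75.812$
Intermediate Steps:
$O{\left(d \right)} = \frac{2 d}{-5 + d}$
$J{\left(U \right)} = -77$
$\left(- \frac{9533}{-8027} + \frac{\left(-1\right) O{\left(104 \right)}}{-19896}\right) + J{\left(209 \right)} = \left(- \frac{9533}{-8027} + \frac{\left(-1\right) 2 \cdot 104 \frac{1}{-5 + 104}}{-19896}\right) - 77 = \left(\left(-9533\right) \left(- \frac{1}{8027}\right) + - \frac{2 \cdot 104}{99} \left(- \frac{1}{19896}\right)\right) - 77 = \left(\frac{9533}{8027} + - \frac{2 \cdot 104}{99} \left(- \frac{1}{19896}\right)\right) - 77 = \left(\frac{9533}{8027} + \left(-1\right) \frac{208}{99} \left(- \frac{1}{19896}\right)\right) - 77 = \left(\frac{9533}{8027} - - \frac{26}{246213}\right) - 77 = \left(\frac{9533}{8027} + \frac{26}{246213}\right) - 77 = \frac{2347357231}{1976351751} - 77 = - \frac{149831727596}{1976351751}$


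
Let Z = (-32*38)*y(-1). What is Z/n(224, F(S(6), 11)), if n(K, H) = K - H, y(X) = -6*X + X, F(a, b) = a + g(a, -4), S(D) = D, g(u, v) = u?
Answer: -1520/53 ≈ -28.679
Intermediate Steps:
F(a, b) = 2*a (F(a, b) = a + a = 2*a)
y(X) = -5*X
Z = -6080 (Z = (-32*38)*(-5*(-1)) = -1216*5 = -6080)
Z/n(224, F(S(6), 11)) = -6080/(224 - 2*6) = -6080/(224 - 1*12) = -6080/(224 - 12) = -6080/212 = -6080*1/212 = -1520/53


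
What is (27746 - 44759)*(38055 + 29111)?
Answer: -1142695158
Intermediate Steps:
(27746 - 44759)*(38055 + 29111) = -17013*67166 = -1142695158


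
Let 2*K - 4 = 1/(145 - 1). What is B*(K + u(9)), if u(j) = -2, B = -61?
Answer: -61/288 ≈ -0.21181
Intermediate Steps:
K = 577/288 (K = 2 + 1/(2*(145 - 1)) = 2 + (½)/144 = 2 + (½)*(1/144) = 2 + 1/288 = 577/288 ≈ 2.0035)
B*(K + u(9)) = -61*(577/288 - 2) = -61*1/288 = -61/288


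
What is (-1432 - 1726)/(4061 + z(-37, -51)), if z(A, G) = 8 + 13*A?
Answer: -1579/1794 ≈ -0.88016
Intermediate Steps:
(-1432 - 1726)/(4061 + z(-37, -51)) = (-1432 - 1726)/(4061 + (8 + 13*(-37))) = -3158/(4061 + (8 - 481)) = -3158/(4061 - 473) = -3158/3588 = -3158*1/3588 = -1579/1794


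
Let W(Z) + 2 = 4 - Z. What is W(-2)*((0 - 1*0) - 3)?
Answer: -12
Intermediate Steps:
W(Z) = 2 - Z (W(Z) = -2 + (4 - Z) = 2 - Z)
W(-2)*((0 - 1*0) - 3) = (2 - 1*(-2))*((0 - 1*0) - 3) = (2 + 2)*((0 + 0) - 3) = 4*(0 - 3) = 4*(-3) = -12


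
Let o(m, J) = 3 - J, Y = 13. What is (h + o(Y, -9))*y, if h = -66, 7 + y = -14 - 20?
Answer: 2214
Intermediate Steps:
y = -41 (y = -7 + (-14 - 20) = -7 - 34 = -41)
(h + o(Y, -9))*y = (-66 + (3 - 1*(-9)))*(-41) = (-66 + (3 + 9))*(-41) = (-66 + 12)*(-41) = -54*(-41) = 2214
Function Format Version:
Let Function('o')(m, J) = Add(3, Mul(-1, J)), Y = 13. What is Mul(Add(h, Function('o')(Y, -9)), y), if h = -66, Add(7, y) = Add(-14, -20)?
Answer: 2214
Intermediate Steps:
y = -41 (y = Add(-7, Add(-14, -20)) = Add(-7, -34) = -41)
Mul(Add(h, Function('o')(Y, -9)), y) = Mul(Add(-66, Add(3, Mul(-1, -9))), -41) = Mul(Add(-66, Add(3, 9)), -41) = Mul(Add(-66, 12), -41) = Mul(-54, -41) = 2214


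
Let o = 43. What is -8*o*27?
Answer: -9288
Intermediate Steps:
-8*o*27 = -8*43*27 = -344*27 = -9288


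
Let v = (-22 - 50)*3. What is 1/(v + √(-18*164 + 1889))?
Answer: -216/47719 - I*√1063/47719 ≈ -0.0045265 - 0.00068324*I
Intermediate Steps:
v = -216 (v = -72*3 = -216)
1/(v + √(-18*164 + 1889)) = 1/(-216 + √(-18*164 + 1889)) = 1/(-216 + √(-2952 + 1889)) = 1/(-216 + √(-1063)) = 1/(-216 + I*√1063)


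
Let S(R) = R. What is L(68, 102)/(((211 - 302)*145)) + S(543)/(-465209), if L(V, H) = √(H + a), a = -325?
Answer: -543/465209 - I*√223/13195 ≈ -0.0011672 - 0.0011317*I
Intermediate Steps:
L(V, H) = √(-325 + H) (L(V, H) = √(H - 325) = √(-325 + H))
L(68, 102)/(((211 - 302)*145)) + S(543)/(-465209) = √(-325 + 102)/(((211 - 302)*145)) + 543/(-465209) = √(-223)/((-91*145)) + 543*(-1/465209) = (I*√223)/(-13195) - 543/465209 = (I*√223)*(-1/13195) - 543/465209 = -I*√223/13195 - 543/465209 = -543/465209 - I*√223/13195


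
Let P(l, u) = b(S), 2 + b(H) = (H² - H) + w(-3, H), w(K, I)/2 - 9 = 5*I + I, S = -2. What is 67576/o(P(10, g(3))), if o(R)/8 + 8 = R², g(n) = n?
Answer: -8447/4 ≈ -2111.8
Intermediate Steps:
w(K, I) = 18 + 12*I (w(K, I) = 18 + 2*(5*I + I) = 18 + 2*(6*I) = 18 + 12*I)
b(H) = 16 + H² + 11*H (b(H) = -2 + ((H² - H) + (18 + 12*H)) = -2 + (18 + H² + 11*H) = 16 + H² + 11*H)
P(l, u) = -2 (P(l, u) = 16 + (-2)² + 11*(-2) = 16 + 4 - 22 = -2)
o(R) = -64 + 8*R²
67576/o(P(10, g(3))) = 67576/(-64 + 8*(-2)²) = 67576/(-64 + 8*4) = 67576/(-64 + 32) = 67576/(-32) = 67576*(-1/32) = -8447/4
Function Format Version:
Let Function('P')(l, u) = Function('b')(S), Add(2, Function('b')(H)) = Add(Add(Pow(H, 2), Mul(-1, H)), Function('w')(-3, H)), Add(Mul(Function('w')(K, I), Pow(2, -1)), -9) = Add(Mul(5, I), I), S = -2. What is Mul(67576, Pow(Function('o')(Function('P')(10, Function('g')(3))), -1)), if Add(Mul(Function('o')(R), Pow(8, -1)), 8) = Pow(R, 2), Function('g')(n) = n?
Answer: Rational(-8447, 4) ≈ -2111.8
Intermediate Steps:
Function('w')(K, I) = Add(18, Mul(12, I)) (Function('w')(K, I) = Add(18, Mul(2, Add(Mul(5, I), I))) = Add(18, Mul(2, Mul(6, I))) = Add(18, Mul(12, I)))
Function('b')(H) = Add(16, Pow(H, 2), Mul(11, H)) (Function('b')(H) = Add(-2, Add(Add(Pow(H, 2), Mul(-1, H)), Add(18, Mul(12, H)))) = Add(-2, Add(18, Pow(H, 2), Mul(11, H))) = Add(16, Pow(H, 2), Mul(11, H)))
Function('P')(l, u) = -2 (Function('P')(l, u) = Add(16, Pow(-2, 2), Mul(11, -2)) = Add(16, 4, -22) = -2)
Function('o')(R) = Add(-64, Mul(8, Pow(R, 2)))
Mul(67576, Pow(Function('o')(Function('P')(10, Function('g')(3))), -1)) = Mul(67576, Pow(Add(-64, Mul(8, Pow(-2, 2))), -1)) = Mul(67576, Pow(Add(-64, Mul(8, 4)), -1)) = Mul(67576, Pow(Add(-64, 32), -1)) = Mul(67576, Pow(-32, -1)) = Mul(67576, Rational(-1, 32)) = Rational(-8447, 4)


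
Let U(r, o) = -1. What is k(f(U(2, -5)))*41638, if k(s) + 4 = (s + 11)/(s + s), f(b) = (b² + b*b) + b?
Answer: 83276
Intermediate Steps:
f(b) = b + 2*b² (f(b) = (b² + b²) + b = 2*b² + b = b + 2*b²)
k(s) = -4 + (11 + s)/(2*s) (k(s) = -4 + (s + 11)/(s + s) = -4 + (11 + s)/((2*s)) = -4 + (11 + s)*(1/(2*s)) = -4 + (11 + s)/(2*s))
k(f(U(2, -5)))*41638 = ((11 - (-7)*(1 + 2*(-1)))/(2*((-(1 + 2*(-1))))))*41638 = ((11 - (-7)*(1 - 2))/(2*((-(1 - 2)))))*41638 = ((11 - (-7)*(-1))/(2*((-1*(-1)))))*41638 = ((½)*(11 - 7*1)/1)*41638 = ((½)*1*(11 - 7))*41638 = ((½)*1*4)*41638 = 2*41638 = 83276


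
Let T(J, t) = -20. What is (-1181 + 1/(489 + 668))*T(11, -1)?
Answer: 27328320/1157 ≈ 23620.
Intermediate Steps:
(-1181 + 1/(489 + 668))*T(11, -1) = (-1181 + 1/(489 + 668))*(-20) = (-1181 + 1/1157)*(-20) = -1366416/1157*(-20) = 27328320/1157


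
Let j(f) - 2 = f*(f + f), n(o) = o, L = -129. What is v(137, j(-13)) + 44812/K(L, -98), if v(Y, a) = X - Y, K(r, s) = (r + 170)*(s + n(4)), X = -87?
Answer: -454054/1927 ≈ -235.63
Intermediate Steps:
K(r, s) = (4 + s)*(170 + r) (K(r, s) = (r + 170)*(s + 4) = (170 + r)*(4 + s) = (4 + s)*(170 + r))
j(f) = 2 + 2*f² (j(f) = 2 + f*(f + f) = 2 + f*(2*f) = 2 + 2*f²)
v(Y, a) = -87 - Y
v(137, j(-13)) + 44812/K(L, -98) = (-87 - 1*137) + 44812/(680 + 4*(-129) + 170*(-98) - 129*(-98)) = (-87 - 137) + 44812/(680 - 516 - 16660 + 12642) = -224 + 44812/(-3854) = -224 + 44812*(-1/3854) = -224 - 22406/1927 = -454054/1927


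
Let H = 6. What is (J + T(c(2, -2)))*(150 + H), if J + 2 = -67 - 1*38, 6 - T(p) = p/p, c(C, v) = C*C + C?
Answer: -15912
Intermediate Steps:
c(C, v) = C + C² (c(C, v) = C² + C = C + C²)
T(p) = 5 (T(p) = 6 - p/p = 6 - 1*1 = 6 - 1 = 5)
J = -107 (J = -2 + (-67 - 1*38) = -2 + (-67 - 38) = -2 - 105 = -107)
(J + T(c(2, -2)))*(150 + H) = (-107 + 5)*(150 + 6) = -102*156 = -15912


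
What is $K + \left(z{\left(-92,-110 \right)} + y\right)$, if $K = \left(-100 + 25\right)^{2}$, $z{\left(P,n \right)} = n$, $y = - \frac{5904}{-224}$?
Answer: $\frac{77579}{14} \approx 5541.4$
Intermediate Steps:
$y = \frac{369}{14}$ ($y = \left(-5904\right) \left(- \frac{1}{224}\right) = \frac{369}{14} \approx 26.357$)
$K = 5625$ ($K = \left(-75\right)^{2} = 5625$)
$K + \left(z{\left(-92,-110 \right)} + y\right) = 5625 + \left(-110 + \frac{369}{14}\right) = 5625 - \frac{1171}{14} = \frac{77579}{14}$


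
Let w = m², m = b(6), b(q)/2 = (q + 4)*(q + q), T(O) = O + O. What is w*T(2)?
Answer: 230400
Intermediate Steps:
T(O) = 2*O
b(q) = 4*q*(4 + q) (b(q) = 2*((q + 4)*(q + q)) = 2*((4 + q)*(2*q)) = 2*(2*q*(4 + q)) = 4*q*(4 + q))
m = 240 (m = 4*6*(4 + 6) = 4*6*10 = 240)
w = 57600 (w = 240² = 57600)
w*T(2) = 57600*(2*2) = 57600*4 = 230400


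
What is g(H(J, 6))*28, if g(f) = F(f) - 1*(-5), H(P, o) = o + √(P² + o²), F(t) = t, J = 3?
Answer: 308 + 84*√5 ≈ 495.83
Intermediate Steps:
g(f) = 5 + f (g(f) = f - 1*(-5) = f + 5 = 5 + f)
g(H(J, 6))*28 = (5 + (6 + √(3² + 6²)))*28 = (5 + (6 + √(9 + 36)))*28 = (5 + (6 + √45))*28 = (5 + (6 + 3*√5))*28 = (11 + 3*√5)*28 = 308 + 84*√5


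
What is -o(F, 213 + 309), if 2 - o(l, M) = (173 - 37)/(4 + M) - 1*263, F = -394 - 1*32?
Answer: -69627/263 ≈ -264.74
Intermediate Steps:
F = -426 (F = -394 - 32 = -426)
o(l, M) = 265 - 136/(4 + M) (o(l, M) = 2 - ((173 - 37)/(4 + M) - 1*263) = 2 - (136/(4 + M) - 263) = 2 - (-263 + 136/(4 + M)) = 2 + (263 - 136/(4 + M)) = 265 - 136/(4 + M))
-o(F, 213 + 309) = -(924 + 265*(213 + 309))/(4 + (213 + 309)) = -(924 + 265*522)/(4 + 522) = -(924 + 138330)/526 = -139254/526 = -1*69627/263 = -69627/263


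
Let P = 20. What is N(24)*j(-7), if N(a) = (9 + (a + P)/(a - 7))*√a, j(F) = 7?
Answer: 2758*√6/17 ≈ 397.39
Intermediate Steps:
N(a) = √a*(9 + (20 + a)/(-7 + a)) (N(a) = (9 + (a + 20)/(a - 7))*√a = (9 + (20 + a)/(-7 + a))*√a = √a*(9 + (20 + a)/(-7 + a)))
N(24)*j(-7) = (√24*(-43 + 10*24)/(-7 + 24))*7 = ((2*√6)*(-43 + 240)/17)*7 = ((2*√6)*(1/17)*197)*7 = (394*√6/17)*7 = 2758*√6/17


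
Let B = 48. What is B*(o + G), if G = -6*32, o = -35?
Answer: -10896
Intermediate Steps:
G = -192
B*(o + G) = 48*(-35 - 192) = 48*(-227) = -10896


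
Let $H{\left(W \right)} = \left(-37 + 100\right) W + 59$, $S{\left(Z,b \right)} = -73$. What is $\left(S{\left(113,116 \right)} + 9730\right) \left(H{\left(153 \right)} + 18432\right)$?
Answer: $271651410$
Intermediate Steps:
$H{\left(W \right)} = 59 + 63 W$ ($H{\left(W \right)} = 63 W + 59 = 59 + 63 W$)
$\left(S{\left(113,116 \right)} + 9730\right) \left(H{\left(153 \right)} + 18432\right) = \left(-73 + 9730\right) \left(\left(59 + 63 \cdot 153\right) + 18432\right) = 9657 \left(\left(59 + 9639\right) + 18432\right) = 9657 \left(9698 + 18432\right) = 9657 \cdot 28130 = 271651410$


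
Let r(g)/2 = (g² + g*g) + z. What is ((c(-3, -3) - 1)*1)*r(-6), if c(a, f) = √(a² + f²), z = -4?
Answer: -136 + 408*√2 ≈ 441.00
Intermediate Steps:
r(g) = -8 + 4*g² (r(g) = 2*((g² + g*g) - 4) = 2*((g² + g²) - 4) = 2*(2*g² - 4) = 2*(-4 + 2*g²) = -8 + 4*g²)
((c(-3, -3) - 1)*1)*r(-6) = ((√((-3)² + (-3)²) - 1)*1)*(-8 + 4*(-6)²) = ((√(9 + 9) - 1)*1)*(-8 + 4*36) = ((√18 - 1)*1)*(-8 + 144) = ((3*√2 - 1)*1)*136 = ((-1 + 3*√2)*1)*136 = (-1 + 3*√2)*136 = -136 + 408*√2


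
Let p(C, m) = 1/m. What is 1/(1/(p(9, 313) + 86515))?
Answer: 27079196/313 ≈ 86515.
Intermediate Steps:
1/(1/(p(9, 313) + 86515)) = 1/(1/(1/313 + 86515)) = 1/(1/(27079196/313)) = 1/(313/27079196) = 27079196/313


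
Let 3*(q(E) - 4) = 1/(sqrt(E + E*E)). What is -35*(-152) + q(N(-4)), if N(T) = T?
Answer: 5324 + sqrt(3)/18 ≈ 5324.1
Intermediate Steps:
q(E) = 4 + 1/(3*sqrt(E + E**2)) (q(E) = 4 + 1/(3*(sqrt(E + E*E))) = 4 + 1/(3*(sqrt(E + E**2))) = 4 + 1/(3*sqrt(E + E**2)))
-35*(-152) + q(N(-4)) = -35*(-152) + (4 + 1/(3*sqrt(-4 + (-4)**2))) = 5320 + (4 + 1/(3*sqrt(-4 + 16))) = 5320 + (4 + 1/(3*sqrt(12))) = 5320 + (4 + (sqrt(3)/6)/3) = 5320 + (4 + sqrt(3)/18) = 5324 + sqrt(3)/18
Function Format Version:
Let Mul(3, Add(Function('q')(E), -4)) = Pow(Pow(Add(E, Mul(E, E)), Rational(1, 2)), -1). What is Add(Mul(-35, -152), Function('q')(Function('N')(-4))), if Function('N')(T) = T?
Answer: Add(5324, Mul(Rational(1, 18), Pow(3, Rational(1, 2)))) ≈ 5324.1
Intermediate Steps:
Function('q')(E) = Add(4, Mul(Rational(1, 3), Pow(Add(E, Pow(E, 2)), Rational(-1, 2)))) (Function('q')(E) = Add(4, Mul(Rational(1, 3), Pow(Pow(Add(E, Mul(E, E)), Rational(1, 2)), -1))) = Add(4, Mul(Rational(1, 3), Pow(Pow(Add(E, Pow(E, 2)), Rational(1, 2)), -1))) = Add(4, Mul(Rational(1, 3), Pow(Add(E, Pow(E, 2)), Rational(-1, 2)))))
Add(Mul(-35, -152), Function('q')(Function('N')(-4))) = Add(Mul(-35, -152), Add(4, Mul(Rational(1, 3), Pow(Add(-4, Pow(-4, 2)), Rational(-1, 2))))) = Add(5320, Add(4, Mul(Rational(1, 3), Pow(Add(-4, 16), Rational(-1, 2))))) = Add(5320, Add(4, Mul(Rational(1, 3), Pow(12, Rational(-1, 2))))) = Add(5320, Add(4, Mul(Rational(1, 3), Mul(Rational(1, 6), Pow(3, Rational(1, 2)))))) = Add(5320, Add(4, Mul(Rational(1, 18), Pow(3, Rational(1, 2))))) = Add(5324, Mul(Rational(1, 18), Pow(3, Rational(1, 2))))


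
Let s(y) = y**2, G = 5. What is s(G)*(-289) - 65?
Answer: -7290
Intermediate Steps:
s(G)*(-289) - 65 = 5**2*(-289) - 65 = 25*(-289) - 65 = -7225 - 65 = -7290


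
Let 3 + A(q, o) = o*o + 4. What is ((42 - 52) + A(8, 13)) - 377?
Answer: -217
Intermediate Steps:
A(q, o) = 1 + o**2 (A(q, o) = -3 + (o*o + 4) = -3 + (o**2 + 4) = -3 + (4 + o**2) = 1 + o**2)
((42 - 52) + A(8, 13)) - 377 = ((42 - 52) + (1 + 13**2)) - 377 = (-10 + (1 + 169)) - 377 = (-10 + 170) - 377 = 160 - 377 = -217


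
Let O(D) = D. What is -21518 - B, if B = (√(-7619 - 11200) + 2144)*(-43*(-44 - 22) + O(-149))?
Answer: -5786734 - 8067*I*√2091 ≈ -5.7867e+6 - 3.6888e+5*I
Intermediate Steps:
B = 5765216 + 8067*I*√2091 (B = (√(-7619 - 11200) + 2144)*(-43*(-44 - 22) - 149) = (√(-18819) + 2144)*(-43*(-66) - 149) = (3*I*√2091 + 2144)*(2838 - 149) = (2144 + 3*I*√2091)*2689 = 5765216 + 8067*I*√2091 ≈ 5.7652e+6 + 3.6888e+5*I)
-21518 - B = -21518 - (5765216 + 8067*I*√2091) = -21518 + (-5765216 - 8067*I*√2091) = -5786734 - 8067*I*√2091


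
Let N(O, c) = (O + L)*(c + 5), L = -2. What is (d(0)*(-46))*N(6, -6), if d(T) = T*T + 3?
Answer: 552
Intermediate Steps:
N(O, c) = (-2 + O)*(5 + c) (N(O, c) = (O - 2)*(c + 5) = (-2 + O)*(5 + c))
d(T) = 3 + T² (d(T) = T² + 3 = 3 + T²)
(d(0)*(-46))*N(6, -6) = ((3 + 0²)*(-46))*(-10 - 2*(-6) + 5*6 + 6*(-6)) = ((3 + 0)*(-46))*(-10 + 12 + 30 - 36) = (3*(-46))*(-4) = -138*(-4) = 552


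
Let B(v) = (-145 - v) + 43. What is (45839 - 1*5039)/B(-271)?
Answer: 40800/169 ≈ 241.42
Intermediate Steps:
B(v) = -102 - v
(45839 - 1*5039)/B(-271) = (45839 - 1*5039)/(-102 - 1*(-271)) = (45839 - 5039)/(-102 + 271) = 40800/169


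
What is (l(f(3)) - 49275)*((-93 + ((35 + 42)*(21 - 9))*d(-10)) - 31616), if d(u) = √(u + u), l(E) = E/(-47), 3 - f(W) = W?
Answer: 1562460975 - 91060200*I*√5 ≈ 1.5625e+9 - 2.0362e+8*I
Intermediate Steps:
f(W) = 3 - W
l(E) = -E/47 (l(E) = E*(-1/47) = -E/47)
d(u) = √2*√u (d(u) = √(2*u) = √2*√u)
(l(f(3)) - 49275)*((-93 + ((35 + 42)*(21 - 9))*d(-10)) - 31616) = (-(3 - 1*3)/47 - 49275)*((-93 + ((35 + 42)*(21 - 9))*(√2*√(-10))) - 31616) = (-(3 - 3)/47 - 49275)*((-93 + (77*12)*(√2*(I*√10))) - 31616) = (-1/47*0 - 49275)*((-93 + 924*(2*I*√5)) - 31616) = (0 - 49275)*((-93 + 1848*I*√5) - 31616) = -49275*(-31709 + 1848*I*√5) = 1562460975 - 91060200*I*√5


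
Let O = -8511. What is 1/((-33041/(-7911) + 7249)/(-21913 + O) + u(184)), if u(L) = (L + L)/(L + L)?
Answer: 30085533/22913048 ≈ 1.3130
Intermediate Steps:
u(L) = 1 (u(L) = (2*L)/((2*L)) = (2*L)*(1/(2*L)) = 1)
1/((-33041/(-7911) + 7249)/(-21913 + O) + u(184)) = 1/((-33041/(-7911) + 7249)/(-21913 - 8511) + 1) = 1/((-33041*(-1/7911) + 7249)/(-30424) + 1) = 1/((33041/7911 + 7249)*(-1/30424) + 1) = 1/((57379880/7911)*(-1/30424) + 1) = 1/(-7172485/30085533 + 1) = 1/(22913048/30085533) = 30085533/22913048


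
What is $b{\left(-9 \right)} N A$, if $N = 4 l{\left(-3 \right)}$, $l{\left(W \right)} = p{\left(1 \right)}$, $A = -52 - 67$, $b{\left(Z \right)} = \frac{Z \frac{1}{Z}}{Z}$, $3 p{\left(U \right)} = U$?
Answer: $\frac{476}{27} \approx 17.63$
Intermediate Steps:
$p{\left(U \right)} = \frac{U}{3}$
$b{\left(Z \right)} = \frac{1}{Z}$ ($b{\left(Z \right)} = 1 \frac{1}{Z} = \frac{1}{Z}$)
$A = -119$ ($A = -52 - 67 = -119$)
$l{\left(W \right)} = \frac{1}{3}$ ($l{\left(W \right)} = \frac{1}{3} \cdot 1 = \frac{1}{3}$)
$N = \frac{4}{3}$ ($N = 4 \cdot \frac{1}{3} = \frac{4}{3} \approx 1.3333$)
$b{\left(-9 \right)} N A = \frac{1}{-9} \cdot \frac{4}{3} \left(-119\right) = \left(- \frac{1}{9}\right) \frac{4}{3} \left(-119\right) = \left(- \frac{4}{27}\right) \left(-119\right) = \frac{476}{27}$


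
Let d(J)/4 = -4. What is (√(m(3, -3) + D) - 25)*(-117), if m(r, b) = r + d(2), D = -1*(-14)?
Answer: 2808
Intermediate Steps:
D = 14
d(J) = -16 (d(J) = 4*(-4) = -16)
m(r, b) = -16 + r (m(r, b) = r - 16 = -16 + r)
(√(m(3, -3) + D) - 25)*(-117) = (√((-16 + 3) + 14) - 25)*(-117) = (√(-13 + 14) - 25)*(-117) = (√1 - 25)*(-117) = (1 - 25)*(-117) = -24*(-117) = 2808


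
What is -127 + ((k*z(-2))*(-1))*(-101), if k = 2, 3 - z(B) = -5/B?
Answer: -26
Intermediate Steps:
z(B) = 3 + 5/B (z(B) = 3 - (-5)/B = 3 + 5/B)
-127 + ((k*z(-2))*(-1))*(-101) = -127 + ((2*(3 + 5/(-2)))*(-1))*(-101) = -127 + ((2*(3 + 5*(-½)))*(-1))*(-101) = -127 + ((2*(3 - 5/2))*(-1))*(-101) = -127 + ((2*(½))*(-1))*(-101) = -127 + (1*(-1))*(-101) = -127 - 1*(-101) = -127 + 101 = -26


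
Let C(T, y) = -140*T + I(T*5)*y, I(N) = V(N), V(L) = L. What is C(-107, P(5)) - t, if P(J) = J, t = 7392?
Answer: 4913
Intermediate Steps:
I(N) = N
C(T, y) = -140*T + 5*T*y (C(T, y) = -140*T + (T*5)*y = -140*T + (5*T)*y = -140*T + 5*T*y)
C(-107, P(5)) - t = 5*(-107)*(-28 + 5) - 1*7392 = 5*(-107)*(-23) - 7392 = 12305 - 7392 = 4913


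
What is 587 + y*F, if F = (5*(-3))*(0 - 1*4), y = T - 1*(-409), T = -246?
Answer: 10367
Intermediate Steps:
y = 163 (y = -246 - 1*(-409) = -246 + 409 = 163)
F = 60 (F = -15*(0 - 4) = -15*(-4) = 60)
587 + y*F = 587 + 163*60 = 587 + 9780 = 10367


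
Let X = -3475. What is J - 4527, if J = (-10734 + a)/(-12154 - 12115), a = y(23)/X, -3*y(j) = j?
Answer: -1145238677348/253004325 ≈ -4526.6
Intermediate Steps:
y(j) = -j/3
a = 23/10425 (a = -⅓*23/(-3475) = -23/3*(-1/3475) = 23/10425 ≈ 0.0022062)
J = 111901927/253004325 (J = (-10734 + 23/10425)/(-12154 - 12115) = -111901927/10425/(-24269) = -111901927/10425*(-1/24269) = 111901927/253004325 ≈ 0.44229)
J - 4527 = 111901927/253004325 - 4527 = -1145238677348/253004325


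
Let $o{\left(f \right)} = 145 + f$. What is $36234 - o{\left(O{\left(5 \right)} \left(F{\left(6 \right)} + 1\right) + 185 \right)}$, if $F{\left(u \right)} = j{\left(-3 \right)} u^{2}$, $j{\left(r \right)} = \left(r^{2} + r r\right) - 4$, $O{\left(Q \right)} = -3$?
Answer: $37419$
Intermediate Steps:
$j{\left(r \right)} = -4 + 2 r^{2}$ ($j{\left(r \right)} = \left(r^{2} + r^{2}\right) - 4 = 2 r^{2} - 4 = -4 + 2 r^{2}$)
$F{\left(u \right)} = 14 u^{2}$ ($F{\left(u \right)} = \left(-4 + 2 \left(-3\right)^{2}\right) u^{2} = \left(-4 + 2 \cdot 9\right) u^{2} = \left(-4 + 18\right) u^{2} = 14 u^{2}$)
$36234 - o{\left(O{\left(5 \right)} \left(F{\left(6 \right)} + 1\right) + 185 \right)} = 36234 - \left(145 + \left(- 3 \left(14 \cdot 6^{2} + 1\right) + 185\right)\right) = 36234 - \left(145 + \left(- 3 \left(14 \cdot 36 + 1\right) + 185\right)\right) = 36234 - \left(145 + \left(- 3 \left(504 + 1\right) + 185\right)\right) = 36234 - \left(145 + \left(\left(-3\right) 505 + 185\right)\right) = 36234 - \left(145 + \left(-1515 + 185\right)\right) = 36234 - \left(145 - 1330\right) = 36234 - -1185 = 36234 + 1185 = 37419$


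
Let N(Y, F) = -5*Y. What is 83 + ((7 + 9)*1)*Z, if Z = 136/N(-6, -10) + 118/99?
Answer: 86429/495 ≈ 174.60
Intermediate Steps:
Z = 2834/495 (Z = 136/((-5*(-6))) + 118/99 = 136/30 + 118*(1/99) = 136*(1/30) + 118/99 = 68/15 + 118/99 = 2834/495 ≈ 5.7253)
83 + ((7 + 9)*1)*Z = 83 + ((7 + 9)*1)*(2834/495) = 83 + (16*1)*(2834/495) = 83 + 16*(2834/495) = 83 + 45344/495 = 86429/495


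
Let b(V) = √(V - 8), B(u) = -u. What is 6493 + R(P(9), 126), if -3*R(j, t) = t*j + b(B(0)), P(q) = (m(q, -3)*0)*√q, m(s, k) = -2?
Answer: 6493 - 2*I*√2/3 ≈ 6493.0 - 0.94281*I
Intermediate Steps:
b(V) = √(-8 + V)
P(q) = 0 (P(q) = (-2*0)*√q = 0*√q = 0)
R(j, t) = -2*I*√2/3 - j*t/3 (R(j, t) = -(t*j + √(-8 - 1*0))/3 = -(j*t + √(-8 + 0))/3 = -(j*t + √(-8))/3 = -(j*t + 2*I*√2)/3 = -2*I*√2/3 - j*t/3)
6493 + R(P(9), 126) = 6493 + (-2*I*√2/3 - ⅓*0*126) = 6493 + (-2*I*√2/3 + 0) = 6493 - 2*I*√2/3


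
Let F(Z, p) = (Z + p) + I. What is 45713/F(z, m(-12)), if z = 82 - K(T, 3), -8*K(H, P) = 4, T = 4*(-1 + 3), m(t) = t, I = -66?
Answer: 91426/9 ≈ 10158.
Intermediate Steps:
T = 8 (T = 4*2 = 8)
K(H, P) = -1/2 (K(H, P) = -1/8*4 = -1/2)
z = 165/2 (z = 82 - 1*(-1/2) = 82 + 1/2 = 165/2 ≈ 82.500)
F(Z, p) = -66 + Z + p (F(Z, p) = (Z + p) - 66 = -66 + Z + p)
45713/F(z, m(-12)) = 45713/(-66 + 165/2 - 12) = 45713/(9/2) = 45713*(2/9) = 91426/9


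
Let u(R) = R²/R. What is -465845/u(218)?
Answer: -465845/218 ≈ -2136.9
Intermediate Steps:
u(R) = R
-465845/u(218) = -465845/218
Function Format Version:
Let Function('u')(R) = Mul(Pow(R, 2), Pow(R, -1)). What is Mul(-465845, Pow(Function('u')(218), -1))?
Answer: Rational(-465845, 218) ≈ -2136.9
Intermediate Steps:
Function('u')(R) = R
Mul(-465845, Pow(Function('u')(218), -1)) = Mul(-465845, Pow(218, -1)) = Mul(-465845, Rational(1, 218)) = Rational(-465845, 218)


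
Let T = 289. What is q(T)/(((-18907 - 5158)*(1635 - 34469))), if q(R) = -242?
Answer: -121/395075105 ≈ -3.0627e-7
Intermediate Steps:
q(T)/(((-18907 - 5158)*(1635 - 34469))) = -242*1/((-18907 - 5158)*(1635 - 34469)) = -242/((-24065*(-32834))) = -242/790150210 = -242*1/790150210 = -121/395075105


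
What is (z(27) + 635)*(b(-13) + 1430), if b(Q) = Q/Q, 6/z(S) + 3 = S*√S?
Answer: 993194136/1093 + 38637*√3/1093 ≈ 9.0875e+5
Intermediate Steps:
z(S) = 6/(-3 + S^(3/2)) (z(S) = 6/(-3 + S*√S) = 6/(-3 + S^(3/2)))
b(Q) = 1
(z(27) + 635)*(b(-13) + 1430) = (6/(-3 + 27^(3/2)) + 635)*(1 + 1430) = (6/(-3 + 81*√3) + 635)*1431 = (635 + 6/(-3 + 81*√3))*1431 = 908685 + 8586/(-3 + 81*√3)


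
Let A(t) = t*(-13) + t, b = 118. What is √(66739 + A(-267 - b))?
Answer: √71359 ≈ 267.13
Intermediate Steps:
A(t) = -12*t (A(t) = -13*t + t = -12*t)
√(66739 + A(-267 - b)) = √(66739 - 12*(-267 - 1*118)) = √(66739 - 12*(-267 - 118)) = √(66739 - 12*(-385)) = √(66739 + 4620) = √71359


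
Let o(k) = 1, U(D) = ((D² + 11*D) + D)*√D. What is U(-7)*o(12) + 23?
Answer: 23 - 35*I*√7 ≈ 23.0 - 92.601*I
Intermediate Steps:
U(D) = √D*(D² + 12*D) (U(D) = (D² + 12*D)*√D = √D*(D² + 12*D))
U(-7)*o(12) + 23 = ((-7)^(3/2)*(12 - 7))*1 + 23 = (-7*I*√7*5)*1 + 23 = -35*I*√7*1 + 23 = -35*I*√7 + 23 = 23 - 35*I*√7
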